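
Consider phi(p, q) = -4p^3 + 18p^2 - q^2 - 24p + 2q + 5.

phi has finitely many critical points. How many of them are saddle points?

1

phi separates as a function of p plus a function of q, so ∇phi=0 decouples.
∂phi/∂p = -12(p - 2)(p - 1) = 0 at p ∈ {1, 2}; ∂phi/∂q = -2(q - 1) = 0 at q ∈ {1}.
The Hessian is diagonal: diag(phi_pp, phi_qq). Second derivatives: phi_pp(1)=12, phi_pp(2)=-12; phi_qq(1)=-2.
Saddle points occur where the two diagonal entries have opposite signs: (1, 1). Count: 1.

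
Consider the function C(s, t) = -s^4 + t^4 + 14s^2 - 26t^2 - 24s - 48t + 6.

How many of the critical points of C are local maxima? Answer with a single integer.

C separates as a function of s plus a function of t, so ∇C=0 decouples.
∂C/∂s = -4(s - 2)(s - 1)(s + 3) = 0 at s ∈ {-3, 1, 2}; ∂C/∂t = 4(t - 4)(t + 1)(t + 3) = 0 at t ∈ {-3, -1, 4}.
The Hessian is diagonal: diag(C_ss, C_tt). Second derivatives: C_ss(-3)=-80, C_ss(1)=16, C_ss(2)=-20; C_tt(-3)=56, C_tt(-1)=-40, C_tt(4)=140.
Local maxima occur where both diagonal entries negative: (-3, -1), (2, -1). Count: 2.

2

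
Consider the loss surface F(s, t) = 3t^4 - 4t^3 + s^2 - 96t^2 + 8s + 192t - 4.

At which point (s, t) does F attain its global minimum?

F(s,t) separates as P(s) + Q(t) − 4, so its minimum is min P + min Q − 4.
P'(s) = 2s + 8 vanishes at s ∈ {-4}; Q'(t) = 12(t - 4)(t - 1)(t + 4) vanishes at t ∈ {-4, 1, 4}.
Local minima of P (where P''>0): P(-4)=-16. Local minima of Q: Q(-4)=-1280, Q(4)=-256.
So the global minimum of F is P(-4) + Q(-4) − 4 = -16 − 1280 − 4 = -1300, attained at (-4, -4).

(-4, -4)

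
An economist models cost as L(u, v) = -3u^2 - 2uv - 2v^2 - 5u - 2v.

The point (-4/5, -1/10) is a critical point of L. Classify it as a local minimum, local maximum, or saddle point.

local maximum

The Hessian of L is constant: H = [[-6, -2], [-2, -4]].
det(H) = (-6)·(-4) − (-2)² = 20.
det(H) > 0 and tr(H) = -10 < 0, so H is negative definite and the point is a local maximum.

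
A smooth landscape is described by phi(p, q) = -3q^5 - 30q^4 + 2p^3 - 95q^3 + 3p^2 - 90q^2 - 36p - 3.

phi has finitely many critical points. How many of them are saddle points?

phi separates as a function of p plus a function of q, so ∇phi=0 decouples.
∂phi/∂p = 6(p - 2)(p + 3) = 0 at p ∈ {-3, 2}; ∂phi/∂q = -15q(q + 1)(q + 3)(q + 4) = 0 at q ∈ {-4, -3, -1, 0}.
The Hessian is diagonal: diag(phi_pp, phi_qq). Second derivatives: phi_pp(-3)=-30, phi_pp(2)=30; phi_qq(-4)=180, phi_qq(-3)=-90, phi_qq(-1)=90, phi_qq(0)=-180.
Saddle points occur where the two diagonal entries have opposite signs: (-3, -4), (-3, -1), (2, -3), (2, 0). Count: 4.

4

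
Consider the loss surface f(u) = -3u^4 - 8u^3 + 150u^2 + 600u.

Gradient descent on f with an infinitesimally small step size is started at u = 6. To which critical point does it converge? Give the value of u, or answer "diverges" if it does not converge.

f'(u) = -12(u - 5)(u + 2)(u + 5), so f'(6) = -1056.
Gradient descent moves in the -f' direction, i.e. u is increasing.
There is no critical point above u=6, and f' keeps the same sign, so the iterate runs off to +∞.

diverges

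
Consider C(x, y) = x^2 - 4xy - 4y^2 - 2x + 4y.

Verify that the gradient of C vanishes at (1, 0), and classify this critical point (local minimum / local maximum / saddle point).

∇C = (2x - 4y - 2, -4x - 8y + 4); substituting (1, 0) gives ∇C = (0, 0), so (1, 0) is indeed a critical point.
The Hessian of C is constant: H = [[2, -4], [-4, -8]].
det(H) = 2·(-8) − (-4)² = -32.
Since det(H) < 0, H is indefinite and the critical point is a saddle point.

saddle point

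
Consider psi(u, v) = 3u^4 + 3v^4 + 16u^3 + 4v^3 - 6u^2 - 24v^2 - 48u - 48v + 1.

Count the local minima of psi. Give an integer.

4

psi separates as a function of u plus a function of v, so ∇psi=0 decouples.
∂psi/∂u = 12(u - 1)(u + 1)(u + 4) = 0 at u ∈ {-4, -1, 1}; ∂psi/∂v = 12(v - 2)(v + 1)(v + 2) = 0 at v ∈ {-2, -1, 2}.
The Hessian is diagonal: diag(psi_uu, psi_vv). Second derivatives: psi_uu(-4)=180, psi_uu(-1)=-72, psi_uu(1)=120; psi_vv(-2)=48, psi_vv(-1)=-36, psi_vv(2)=144.
Local minima occur where both diagonal entries positive: (-4, -2), (-4, 2), (1, -2), (1, 2). Count: 4.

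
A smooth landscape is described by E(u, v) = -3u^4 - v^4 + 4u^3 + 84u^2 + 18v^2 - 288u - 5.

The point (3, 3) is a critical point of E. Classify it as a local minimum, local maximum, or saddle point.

local maximum

The mixed partial ∂²E/∂u∂v is 0, so the Hessian at any point is diag(E_uu, E_vv) = diag(12(-3u^2 + 2u + 14), 12(-v^2 + 3)).
At (3, 3): H = diag(-84, -72).
Both eigenvalues are negative, so H is negative definite: a local maximum.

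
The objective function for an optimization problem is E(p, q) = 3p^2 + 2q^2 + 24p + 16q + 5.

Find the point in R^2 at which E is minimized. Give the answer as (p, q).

E(p,q) separates as A(p) + B(q) + 5, so its minimum is min A + min B + 5.
A'(p) = 6p + 24 vanishes at p ∈ {-4}; B'(q) = 4q + 16 vanishes at q ∈ {-4}.
Local minima of A (where A''>0): A(-4)=-48. Local minima of B: B(-4)=-32.
So the global minimum of E is A(-4) + B(-4) + 5 = -48 − 32 + 5 = -75, attained at (-4, -4).

(-4, -4)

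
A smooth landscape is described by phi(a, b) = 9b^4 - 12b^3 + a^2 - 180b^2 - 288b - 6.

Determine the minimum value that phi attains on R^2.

phi(a,b) separates as P(a) + Q(b) − 6, so its minimum is min P + min Q − 6.
P'(a) = 2a vanishes at a ∈ {0}; Q'(b) = 36(b - 4)(b + 1)(b + 2) vanishes at b ∈ {-2, -1, 4}.
Local minima of P (where P''>0): P(0)=0. Local minima of Q: Q(-2)=96, Q(4)=-2496.
So the global minimum of phi is P(0) + Q(4) − 6 = 0 − 2496 − 6 = -2502, attained at (0, 4).

-2502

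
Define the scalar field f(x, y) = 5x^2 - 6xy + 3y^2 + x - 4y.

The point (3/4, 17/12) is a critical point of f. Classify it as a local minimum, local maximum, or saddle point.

local minimum

The Hessian of f is constant: H = [[10, -6], [-6, 6]].
det(H) = 10·6 − (-6)² = 24.
det(H) > 0 and tr(H) = 16 > 0, so H is positive definite and the point is a local minimum.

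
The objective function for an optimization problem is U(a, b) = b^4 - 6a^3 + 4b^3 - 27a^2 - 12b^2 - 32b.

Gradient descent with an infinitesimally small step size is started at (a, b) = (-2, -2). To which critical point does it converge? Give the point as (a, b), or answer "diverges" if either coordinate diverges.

(-3, -4)

U is separable, so gradient descent decouples: a follows -∂U/∂a, b follows -∂U/∂b.
∂U/∂a = -18a(a + 3); at a=-2 this is 36, so a decreases.
∂U/∂b = 4(b - 2)(b + 1)(b + 4); at b=-2 this is 32, so b decreases.
a converges to its nearest critical value -3 (a local min of the a-part); b converges to -4. The iterate converges to (-3, -4).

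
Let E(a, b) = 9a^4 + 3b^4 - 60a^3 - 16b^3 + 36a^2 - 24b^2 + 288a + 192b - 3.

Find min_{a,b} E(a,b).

E(a,b) separates as P(a) + Q(b) − 3, so its minimum is min P + min Q − 3.
P'(a) = 36(a - 4)(a - 2)(a + 1) vanishes at a ∈ {-1, 2, 4}; Q'(b) = 12(b - 4)(b - 2)(b + 2) vanishes at b ∈ {-2, 2, 4}.
Local minima of P (where P''>0): P(-1)=-183, P(4)=192. Local minima of Q: Q(-2)=-304, Q(4)=128.
So the global minimum of E is P(-1) + Q(-2) − 3 = -183 − 304 − 3 = -490, attained at (-1, -2).

-490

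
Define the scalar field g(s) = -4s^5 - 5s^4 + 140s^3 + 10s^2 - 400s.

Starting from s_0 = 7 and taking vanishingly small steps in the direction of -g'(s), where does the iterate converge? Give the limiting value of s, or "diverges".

g'(s) = -20(s - 4)(s - 1)(s + 1)(s + 5), so g'(7) = -34560.
Gradient descent moves in the -g' direction, i.e. s is increasing.
There is no critical point above s=7, and g' keeps the same sign, so the iterate runs off to +∞.

diverges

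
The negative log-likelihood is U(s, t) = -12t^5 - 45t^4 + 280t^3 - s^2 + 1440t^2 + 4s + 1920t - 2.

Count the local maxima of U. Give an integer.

2

U separates as a function of s plus a function of t, so ∇U=0 decouples.
∂U/∂s = -2(s - 2) = 0 at s ∈ {2}; ∂U/∂t = -60(t - 4)(t + 1)(t + 2)(t + 4) = 0 at t ∈ {-4, -2, -1, 4}.
The Hessian is diagonal: diag(U_ss, U_tt). Second derivatives: U_ss(2)=-2; U_tt(-4)=2880, U_tt(-2)=-720, U_tt(-1)=900, U_tt(4)=-14400.
Local maxima occur where both diagonal entries negative: (2, -2), (2, 4). Count: 2.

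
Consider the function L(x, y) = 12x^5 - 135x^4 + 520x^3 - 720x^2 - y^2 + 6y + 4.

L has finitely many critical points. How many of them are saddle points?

2

L separates as a function of x plus a function of y, so ∇L=0 decouples.
∂L/∂x = 60x(x - 4)(x - 3)(x - 2) = 0 at x ∈ {0, 2, 3, 4}; ∂L/∂y = -2(y - 3) = 0 at y ∈ {3}.
The Hessian is diagonal: diag(L_xx, L_yy). Second derivatives: L_xx(0)=-1440, L_xx(2)=240, L_xx(3)=-180, L_xx(4)=480; L_yy(3)=-2.
Saddle points occur where the two diagonal entries have opposite signs: (2, 3), (4, 3). Count: 2.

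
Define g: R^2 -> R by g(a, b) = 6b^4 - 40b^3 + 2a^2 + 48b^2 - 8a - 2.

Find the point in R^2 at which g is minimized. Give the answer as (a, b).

g(a,b) separates as P(a) + Q(b) − 2, so its minimum is min P + min Q − 2.
P'(a) = 4a - 8 vanishes at a ∈ {2}; Q'(b) = 24b(b - 4)(b - 1) vanishes at b ∈ {0, 1, 4}.
Local minima of P (where P''>0): P(2)=-8. Local minima of Q: Q(0)=0, Q(4)=-256.
So the global minimum of g is P(2) + Q(4) − 2 = -8 − 256 − 2 = -266, attained at (2, 4).

(2, 4)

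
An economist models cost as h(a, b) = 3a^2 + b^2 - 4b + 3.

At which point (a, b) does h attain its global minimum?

(0, 2)

h(a,b) separates as P(a) + Q(b) + 3, so its minimum is min P + min Q + 3.
P'(a) = 6a vanishes at a ∈ {0}; Q'(b) = 2b - 4 vanishes at b ∈ {2}.
Local minima of P (where P''>0): P(0)=0. Local minima of Q: Q(2)=-4.
So the global minimum of h is P(0) + Q(2) + 3 = 0 − 4 + 3 = -1, attained at (0, 2).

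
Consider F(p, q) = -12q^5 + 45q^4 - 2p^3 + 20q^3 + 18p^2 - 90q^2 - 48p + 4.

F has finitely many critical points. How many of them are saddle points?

4

F separates as a function of p plus a function of q, so ∇F=0 decouples.
∂F/∂p = -6(p - 4)(p - 2) = 0 at p ∈ {2, 4}; ∂F/∂q = -60q(q - 3)(q - 1)(q + 1) = 0 at q ∈ {-1, 0, 1, 3}.
The Hessian is diagonal: diag(F_pp, F_qq). Second derivatives: F_pp(2)=12, F_pp(4)=-12; F_qq(-1)=480, F_qq(0)=-180, F_qq(1)=240, F_qq(3)=-1440.
Saddle points occur where the two diagonal entries have opposite signs: (2, 0), (2, 3), (4, -1), (4, 1). Count: 4.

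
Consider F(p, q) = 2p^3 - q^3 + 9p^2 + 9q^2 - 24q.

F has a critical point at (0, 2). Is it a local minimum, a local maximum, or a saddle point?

The mixed partial ∂²F/∂p∂q is 0, so the Hessian at any point is diag(F_pp, F_qq) = diag(6(2p + 3), 6(-q + 3)).
At (0, 2): H = diag(18, 6).
Both eigenvalues are positive, so H is positive definite: a local minimum.

local minimum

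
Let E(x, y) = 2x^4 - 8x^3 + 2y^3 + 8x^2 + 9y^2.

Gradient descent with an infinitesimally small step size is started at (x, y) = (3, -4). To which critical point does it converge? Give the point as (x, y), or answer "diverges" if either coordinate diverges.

diverges

E is separable, so gradient descent decouples: x follows -∂E/∂x, y follows -∂E/∂y.
∂E/∂x = 8x(x - 2)(x - 1); at x=3 this is 48, so x decreases.
∂E/∂y = 6y(y + 3); at y=-4 this is 24, so y decreases.
The y-coordinate has no critical point in that direction and runs off to infinity.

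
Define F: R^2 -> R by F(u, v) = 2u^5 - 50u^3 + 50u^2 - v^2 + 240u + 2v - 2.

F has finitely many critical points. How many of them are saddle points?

2

F separates as a function of u plus a function of v, so ∇F=0 decouples.
∂F/∂u = 10(u - 3)(u - 2)(u + 1)(u + 4) = 0 at u ∈ {-4, -1, 2, 3}; ∂F/∂v = -2(v - 1) = 0 at v ∈ {1}.
The Hessian is diagonal: diag(F_uu, F_vv). Second derivatives: F_uu(-4)=-1260, F_uu(-1)=360, F_uu(2)=-180, F_uu(3)=280; F_vv(1)=-2.
Saddle points occur where the two diagonal entries have opposite signs: (-1, 1), (3, 1). Count: 2.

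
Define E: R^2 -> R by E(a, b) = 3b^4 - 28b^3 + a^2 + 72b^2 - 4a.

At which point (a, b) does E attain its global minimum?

E(a,b) separates as P(a) + Q(b), so its minimum is min P + min Q.
P'(a) = 2a - 4 vanishes at a ∈ {2}; Q'(b) = 12b(b - 4)(b - 3) vanishes at b ∈ {0, 3, 4}.
Local minima of P (where P''>0): P(2)=-4. Local minima of Q: Q(0)=0, Q(4)=128.
So the global minimum of E is P(2) + Q(0) = -4 + 0 = -4, attained at (2, 0).

(2, 0)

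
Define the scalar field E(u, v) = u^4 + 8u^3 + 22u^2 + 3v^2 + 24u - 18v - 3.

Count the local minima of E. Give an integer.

E separates as a function of u plus a function of v, so ∇E=0 decouples.
∂E/∂u = 4(u + 1)(u + 2)(u + 3) = 0 at u ∈ {-3, -2, -1}; ∂E/∂v = 6(v - 3) = 0 at v ∈ {3}.
The Hessian is diagonal: diag(E_uu, E_vv). Second derivatives: E_uu(-3)=8, E_uu(-2)=-4, E_uu(-1)=8; E_vv(3)=6.
Local minima occur where both diagonal entries positive: (-3, 3), (-1, 3). Count: 2.

2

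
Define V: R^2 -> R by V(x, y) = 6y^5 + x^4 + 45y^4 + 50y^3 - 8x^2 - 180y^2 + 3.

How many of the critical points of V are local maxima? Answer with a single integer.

2

V separates as a function of x plus a function of y, so ∇V=0 decouples.
∂V/∂x = 4x(x - 2)(x + 2) = 0 at x ∈ {-2, 0, 2}; ∂V/∂y = 30y(y - 1)(y + 3)(y + 4) = 0 at y ∈ {-4, -3, 0, 1}.
The Hessian is diagonal: diag(V_xx, V_yy). Second derivatives: V_xx(-2)=32, V_xx(0)=-16, V_xx(2)=32; V_yy(-4)=-600, V_yy(-3)=360, V_yy(0)=-360, V_yy(1)=600.
Local maxima occur where both diagonal entries negative: (0, -4), (0, 0). Count: 2.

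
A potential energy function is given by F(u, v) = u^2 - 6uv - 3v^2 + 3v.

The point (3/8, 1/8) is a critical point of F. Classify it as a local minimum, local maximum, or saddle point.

saddle point

The Hessian of F is constant: H = [[2, -6], [-6, -6]].
det(H) = 2·(-6) − (-6)² = -48.
Since det(H) < 0, H is indefinite and the critical point is a saddle point.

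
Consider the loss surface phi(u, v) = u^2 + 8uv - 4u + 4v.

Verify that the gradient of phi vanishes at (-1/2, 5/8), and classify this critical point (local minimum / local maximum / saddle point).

∇phi = (2u + 8v - 4, 8u + 4); substituting (-1/2, 5/8) gives ∇phi = (0, 0), so (-1/2, 5/8) is indeed a critical point.
The Hessian of phi is constant: H = [[2, 8], [8, 0]].
det(H) = 2·0 − 8² = -64.
Since det(H) < 0, H is indefinite and the critical point is a saddle point.

saddle point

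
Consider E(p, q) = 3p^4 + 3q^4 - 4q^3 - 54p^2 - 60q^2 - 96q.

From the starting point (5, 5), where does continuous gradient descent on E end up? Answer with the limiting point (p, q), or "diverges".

E is separable, so gradient descent decouples: p follows -∂E/∂p, q follows -∂E/∂q.
∂E/∂p = 12p(p - 3)(p + 3); at p=5 this is 960, so p decreases.
∂E/∂q = 12(q - 4)(q + 1)(q + 2); at q=5 this is 504, so q decreases.
p converges to its nearest critical value 3 (a local min of the p-part); q converges to 4. The iterate converges to (3, 4).

(3, 4)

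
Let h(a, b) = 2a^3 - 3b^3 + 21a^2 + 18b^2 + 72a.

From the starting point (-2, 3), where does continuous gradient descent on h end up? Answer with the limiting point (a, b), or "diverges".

h is separable, so gradient descent decouples: a follows -∂h/∂a, b follows -∂h/∂b.
∂h/∂a = 6(a + 3)(a + 4); at a=-2 this is 12, so a decreases.
∂h/∂b = -9b(b - 4); at b=3 this is 27, so b decreases.
a converges to its nearest critical value -3 (a local min of the a-part); b converges to 0. The iterate converges to (-3, 0).

(-3, 0)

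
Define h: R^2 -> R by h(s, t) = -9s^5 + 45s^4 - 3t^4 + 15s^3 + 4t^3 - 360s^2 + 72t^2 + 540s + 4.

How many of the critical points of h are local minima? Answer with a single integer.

h separates as a function of s plus a function of t, so ∇h=0 decouples.
∂h/∂s = -45(s - 3)(s - 2)(s - 1)(s + 2) = 0 at s ∈ {-2, 1, 2, 3}; ∂h/∂t = -12t(t - 4)(t + 3) = 0 at t ∈ {-3, 0, 4}.
The Hessian is diagonal: diag(h_ss, h_tt). Second derivatives: h_ss(-2)=2700, h_ss(1)=-270, h_ss(2)=180, h_ss(3)=-450; h_tt(-3)=-252, h_tt(0)=144, h_tt(4)=-336.
Local minima occur where both diagonal entries positive: (-2, 0), (2, 0). Count: 2.

2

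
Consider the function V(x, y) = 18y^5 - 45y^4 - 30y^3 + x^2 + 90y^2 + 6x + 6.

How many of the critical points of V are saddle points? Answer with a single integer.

2

V separates as a function of x plus a function of y, so ∇V=0 decouples.
∂V/∂x = 2(x + 3) = 0 at x ∈ {-3}; ∂V/∂y = 90y(y - 2)(y - 1)(y + 1) = 0 at y ∈ {-1, 0, 1, 2}.
The Hessian is diagonal: diag(V_xx, V_yy). Second derivatives: V_xx(-3)=2; V_yy(-1)=-540, V_yy(0)=180, V_yy(1)=-180, V_yy(2)=540.
Saddle points occur where the two diagonal entries have opposite signs: (-3, -1), (-3, 1). Count: 2.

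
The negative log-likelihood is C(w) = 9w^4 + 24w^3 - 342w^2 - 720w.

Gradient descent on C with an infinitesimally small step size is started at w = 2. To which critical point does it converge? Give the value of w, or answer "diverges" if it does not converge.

4

C'(w) = 36(w - 4)(w + 1)(w + 5), so C'(2) = -1512.
Gradient descent moves in the -C' direction, i.e. w is increasing.
The nearest critical point in that direction is w = 4, where C'' = 1620 > 0 (a local minimum). The iterate converges there.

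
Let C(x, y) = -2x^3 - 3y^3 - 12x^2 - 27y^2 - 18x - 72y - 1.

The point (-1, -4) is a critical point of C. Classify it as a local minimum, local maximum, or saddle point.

saddle point

The mixed partial ∂²C/∂x∂y is 0, so the Hessian at any point is diag(C_xx, C_yy) = diag(-12(x + 2), -18(y + 3)).
At (-1, -4): H = diag(-12, 18).
The eigenvalues have opposite signs, so H is indefinite: a saddle point.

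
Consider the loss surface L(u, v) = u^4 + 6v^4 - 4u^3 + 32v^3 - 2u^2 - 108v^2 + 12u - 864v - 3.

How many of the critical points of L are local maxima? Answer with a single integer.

L separates as a function of u plus a function of v, so ∇L=0 decouples.
∂L/∂u = 4(u - 3)(u - 1)(u + 1) = 0 at u ∈ {-1, 1, 3}; ∂L/∂v = 24(v - 3)(v + 3)(v + 4) = 0 at v ∈ {-4, -3, 3}.
The Hessian is diagonal: diag(L_uu, L_vv). Second derivatives: L_uu(-1)=32, L_uu(1)=-16, L_uu(3)=32; L_vv(-4)=168, L_vv(-3)=-144, L_vv(3)=1008.
Local maxima occur where both diagonal entries negative: (1, -3). Count: 1.

1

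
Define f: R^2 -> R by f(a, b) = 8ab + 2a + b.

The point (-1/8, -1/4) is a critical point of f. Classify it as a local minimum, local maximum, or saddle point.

saddle point

The Hessian of f is constant: H = [[0, 8], [8, 0]].
det(H) = 0·0 − 8² = -64.
Since det(H) < 0, H is indefinite and the critical point is a saddle point.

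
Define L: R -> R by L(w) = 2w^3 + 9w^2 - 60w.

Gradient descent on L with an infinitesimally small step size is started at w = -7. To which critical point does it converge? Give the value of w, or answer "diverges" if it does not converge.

diverges

L'(w) = 6(w - 2)(w + 5), so L'(-7) = 108.
Gradient descent moves in the -L' direction, i.e. w is decreasing.
There is no critical point below w=-7, and L' keeps the same sign, so the iterate runs off to −∞.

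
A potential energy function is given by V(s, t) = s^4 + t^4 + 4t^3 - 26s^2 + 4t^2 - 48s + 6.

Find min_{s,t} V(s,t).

V(s,t) separates as P(s) + Q(t) + 6, so its minimum is min P + min Q + 6.
P'(s) = 4(s - 4)(s + 1)(s + 3) vanishes at s ∈ {-3, -1, 4}; Q'(t) = 4t(t + 1)(t + 2) vanishes at t ∈ {-2, -1, 0}.
Local minima of P (where P''>0): P(-3)=-9, P(4)=-352. Local minima of Q: Q(-2)=0, Q(0)=0.
So the global minimum of V is P(4) + Q(-2) + 6 = -352 + 0 + 6 = -346, attained at (4, -2).

-346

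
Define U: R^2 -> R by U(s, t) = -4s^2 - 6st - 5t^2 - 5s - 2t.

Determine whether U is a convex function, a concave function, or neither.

U is quadratic, so its Hessian is the constant matrix H = [[-8, -6], [-6, -10]].
det(H) = 44, tr(H) = -18.
det(H) > 0 and tr(H) < 0, so H is negative definite everywhere: concave.

concave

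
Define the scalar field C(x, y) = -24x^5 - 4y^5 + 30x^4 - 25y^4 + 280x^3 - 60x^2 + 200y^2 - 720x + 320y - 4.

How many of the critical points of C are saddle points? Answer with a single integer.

C separates as a function of x plus a function of y, so ∇C=0 decouples.
∂C/∂x = -120(x - 3)(x - 1)(x + 1)(x + 2) = 0 at x ∈ {-2, -1, 1, 3}; ∂C/∂y = -20(y - 2)(y + 1)(y + 2)(y + 4) = 0 at y ∈ {-4, -2, -1, 2}.
The Hessian is diagonal: diag(C_xx, C_yy). Second derivatives: C_xx(-2)=1800, C_xx(-1)=-960, C_xx(1)=1440, C_xx(3)=-4800; C_yy(-4)=720, C_yy(-2)=-160, C_yy(-1)=180, C_yy(2)=-1440.
Saddle points occur where the two diagonal entries have opposite signs: (-2, -2), (-2, 2), (-1, -4), (-1, -1), (1, -2), (1, 2), (3, -4), (3, -1). Count: 8.

8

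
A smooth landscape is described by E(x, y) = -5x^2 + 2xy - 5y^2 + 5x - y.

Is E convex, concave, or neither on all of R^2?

E is quadratic, so its Hessian is the constant matrix H = [[-10, 2], [2, -10]].
det(H) = 96, tr(H) = -20.
det(H) > 0 and tr(H) < 0, so H is negative definite everywhere: concave.

concave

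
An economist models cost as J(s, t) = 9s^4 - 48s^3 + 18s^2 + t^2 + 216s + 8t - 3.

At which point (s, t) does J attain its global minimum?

J(s,t) separates as P(s) + Q(t) − 3, so its minimum is min P + min Q − 3.
P'(s) = 36(s - 3)(s - 2)(s + 1) vanishes at s ∈ {-1, 2, 3}; Q'(t) = 2(t + 4) vanishes at t ∈ {-4}.
Local minima of P (where P''>0): P(-1)=-141, P(3)=243. Local minima of Q: Q(-4)=-16.
So the global minimum of J is P(-1) + Q(-4) − 3 = -141 − 16 − 3 = -160, attained at (-1, -4).

(-1, -4)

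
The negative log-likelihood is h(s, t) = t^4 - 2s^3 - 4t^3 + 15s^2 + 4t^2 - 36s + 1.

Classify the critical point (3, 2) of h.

saddle point

The mixed partial ∂²h/∂s∂t is 0, so the Hessian at any point is diag(h_ss, h_tt) = diag(6(-2s + 5), 4(3t^2 - 6t + 2)).
At (3, 2): H = diag(-6, 8).
The eigenvalues have opposite signs, so H is indefinite: a saddle point.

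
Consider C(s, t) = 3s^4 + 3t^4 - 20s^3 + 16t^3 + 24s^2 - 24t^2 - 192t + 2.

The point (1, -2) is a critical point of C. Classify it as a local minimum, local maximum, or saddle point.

local maximum

The mixed partial ∂²C/∂s∂t is 0, so the Hessian at any point is diag(C_ss, C_tt) = diag(12(3s^2 - 10s + 4), 12(3t^2 + 8t - 4)).
At (1, -2): H = diag(-36, -96).
Both eigenvalues are negative, so H is negative definite: a local maximum.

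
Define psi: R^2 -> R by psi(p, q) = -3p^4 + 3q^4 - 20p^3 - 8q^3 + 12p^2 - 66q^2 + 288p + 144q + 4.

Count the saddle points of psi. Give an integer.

5

psi separates as a function of p plus a function of q, so ∇psi=0 decouples.
∂psi/∂p = -12(p - 2)(p + 3)(p + 4) = 0 at p ∈ {-4, -3, 2}; ∂psi/∂q = 12(q - 4)(q - 1)(q + 3) = 0 at q ∈ {-3, 1, 4}.
The Hessian is diagonal: diag(psi_pp, psi_qq). Second derivatives: psi_pp(-4)=-72, psi_pp(-3)=60, psi_pp(2)=-360; psi_qq(-3)=336, psi_qq(1)=-144, psi_qq(4)=252.
Saddle points occur where the two diagonal entries have opposite signs: (-4, -3), (-4, 4), (-3, 1), (2, -3), (2, 4). Count: 5.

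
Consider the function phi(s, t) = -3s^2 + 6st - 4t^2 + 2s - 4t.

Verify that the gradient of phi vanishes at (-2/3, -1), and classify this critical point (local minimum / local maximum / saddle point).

local maximum

∇phi = (-6s + 6t + 2, 6s - 8t - 4); substituting (-2/3, -1) gives ∇phi = (0, 0), so (-2/3, -1) is indeed a critical point.
The Hessian of phi is constant: H = [[-6, 6], [6, -8]].
det(H) = (-6)·(-8) − 6² = 12.
det(H) > 0 and tr(H) = -14 < 0, so H is negative definite and the point is a local maximum.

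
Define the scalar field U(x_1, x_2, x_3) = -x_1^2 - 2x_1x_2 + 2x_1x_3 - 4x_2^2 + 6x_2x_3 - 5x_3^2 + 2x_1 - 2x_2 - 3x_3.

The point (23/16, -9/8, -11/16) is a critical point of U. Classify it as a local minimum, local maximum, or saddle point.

The Hessian is constant: H = [[-2, -2, 2], [-2, -8, 6], [2, 6, -10]].
Leading principal minors: Δ₁ = -2, Δ₂ = 12, Δ₃ = -64.
The minors alternate sign starting negative (−, +, −), so H is negative definite: a local maximum.

local maximum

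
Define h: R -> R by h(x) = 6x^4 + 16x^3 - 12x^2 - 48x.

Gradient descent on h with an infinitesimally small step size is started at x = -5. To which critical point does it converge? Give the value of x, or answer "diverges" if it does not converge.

-2

h'(x) = 24(x - 1)(x + 1)(x + 2), so h'(-5) = -1728.
Gradient descent moves in the -h' direction, i.e. x is increasing.
The nearest critical point in that direction is x = -2, where h'' = 72 > 0 (a local minimum). The iterate converges there.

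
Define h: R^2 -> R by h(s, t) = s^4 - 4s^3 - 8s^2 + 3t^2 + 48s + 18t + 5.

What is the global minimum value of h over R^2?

-102

h(s,t) separates as P(s) + Q(t) + 5, so its minimum is min P + min Q + 5.
P'(s) = 4(s - 3)(s - 2)(s + 2) vanishes at s ∈ {-2, 2, 3}; Q'(t) = 6(t + 3) vanishes at t ∈ {-3}.
Local minima of P (where P''>0): P(-2)=-80, P(3)=45. Local minima of Q: Q(-3)=-27.
So the global minimum of h is P(-2) + Q(-3) + 5 = -80 − 27 + 5 = -102, attained at (-2, -3).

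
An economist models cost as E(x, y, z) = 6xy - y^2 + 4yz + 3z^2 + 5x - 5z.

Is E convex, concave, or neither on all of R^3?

neither

E is quadratic, so its Hessian is the constant matrix H = [[0, 6, 0], [6, -2, 4], [0, 4, 6]].
Leading principal minors: 0, -36, -216.
Neither pattern holds ⇒ H is indefinite ⇒ neither convex nor concave.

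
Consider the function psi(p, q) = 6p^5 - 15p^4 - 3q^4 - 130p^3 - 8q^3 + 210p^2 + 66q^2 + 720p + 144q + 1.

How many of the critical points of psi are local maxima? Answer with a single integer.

psi separates as a function of p plus a function of q, so ∇psi=0 decouples.
∂psi/∂p = 30(p - 4)(p - 2)(p + 1)(p + 3) = 0 at p ∈ {-3, -1, 2, 4}; ∂psi/∂q = -12(q - 3)(q + 1)(q + 4) = 0 at q ∈ {-4, -1, 3}.
The Hessian is diagonal: diag(psi_pp, psi_qq). Second derivatives: psi_pp(-3)=-2100, psi_pp(-1)=900, psi_pp(2)=-900, psi_pp(4)=2100; psi_qq(-4)=-252, psi_qq(-1)=144, psi_qq(3)=-336.
Local maxima occur where both diagonal entries negative: (-3, -4), (-3, 3), (2, -4), (2, 3). Count: 4.

4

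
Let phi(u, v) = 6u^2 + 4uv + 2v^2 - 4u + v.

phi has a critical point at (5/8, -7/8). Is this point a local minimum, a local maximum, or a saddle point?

local minimum

The Hessian of phi is constant: H = [[12, 4], [4, 4]].
det(H) = 12·4 − 4² = 32.
det(H) > 0 and tr(H) = 16 > 0, so H is positive definite and the point is a local minimum.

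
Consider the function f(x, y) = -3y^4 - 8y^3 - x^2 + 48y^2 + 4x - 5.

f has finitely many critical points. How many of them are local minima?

f separates as a function of x plus a function of y, so ∇f=0 decouples.
∂f/∂x = -2(x - 2) = 0 at x ∈ {2}; ∂f/∂y = -12y(y - 2)(y + 4) = 0 at y ∈ {-4, 0, 2}.
The Hessian is diagonal: diag(f_xx, f_yy). Second derivatives: f_xx(2)=-2; f_yy(-4)=-288, f_yy(0)=96, f_yy(2)=-144.
Local minima occur where both diagonal entries positive: none. Count: 0.

0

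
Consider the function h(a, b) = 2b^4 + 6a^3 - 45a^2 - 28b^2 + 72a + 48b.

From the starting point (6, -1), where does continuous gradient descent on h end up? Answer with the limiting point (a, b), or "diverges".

(4, -3)

h is separable, so gradient descent decouples: a follows -∂h/∂a, b follows -∂h/∂b.
∂h/∂a = 18(a - 4)(a - 1); at a=6 this is 180, so a decreases.
∂h/∂b = 8(b - 2)(b - 1)(b + 3); at b=-1 this is 96, so b decreases.
a converges to its nearest critical value 4 (a local min of the a-part); b converges to -3. The iterate converges to (4, -3).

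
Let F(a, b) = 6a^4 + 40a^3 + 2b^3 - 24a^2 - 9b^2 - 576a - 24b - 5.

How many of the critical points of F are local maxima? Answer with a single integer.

F separates as a function of a plus a function of b, so ∇F=0 decouples.
∂F/∂a = 24(a - 2)(a + 3)(a + 4) = 0 at a ∈ {-4, -3, 2}; ∂F/∂b = 6(b - 4)(b + 1) = 0 at b ∈ {-1, 4}.
The Hessian is diagonal: diag(F_aa, F_bb). Second derivatives: F_aa(-4)=144, F_aa(-3)=-120, F_aa(2)=720; F_bb(-1)=-30, F_bb(4)=30.
Local maxima occur where both diagonal entries negative: (-3, -1). Count: 1.

1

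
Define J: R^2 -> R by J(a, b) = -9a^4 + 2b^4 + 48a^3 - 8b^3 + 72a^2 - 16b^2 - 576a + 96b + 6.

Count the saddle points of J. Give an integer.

5

J separates as a function of a plus a function of b, so ∇J=0 decouples.
∂J/∂a = -36(a - 4)(a - 2)(a + 2) = 0 at a ∈ {-2, 2, 4}; ∂J/∂b = 8(b - 3)(b - 2)(b + 2) = 0 at b ∈ {-2, 2, 3}.
The Hessian is diagonal: diag(J_aa, J_bb). Second derivatives: J_aa(-2)=-864, J_aa(2)=288, J_aa(4)=-432; J_bb(-2)=160, J_bb(2)=-32, J_bb(3)=40.
Saddle points occur where the two diagonal entries have opposite signs: (-2, -2), (-2, 3), (2, 2), (4, -2), (4, 3). Count: 5.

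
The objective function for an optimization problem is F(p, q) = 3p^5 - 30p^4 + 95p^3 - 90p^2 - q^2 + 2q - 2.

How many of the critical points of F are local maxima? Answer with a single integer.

2

F separates as a function of p plus a function of q, so ∇F=0 decouples.
∂F/∂p = 15p(p - 4)(p - 3)(p - 1) = 0 at p ∈ {0, 1, 3, 4}; ∂F/∂q = -2(q - 1) = 0 at q ∈ {1}.
The Hessian is diagonal: diag(F_pp, F_qq). Second derivatives: F_pp(0)=-180, F_pp(1)=90, F_pp(3)=-90, F_pp(4)=180; F_qq(1)=-2.
Local maxima occur where both diagonal entries negative: (0, 1), (3, 1). Count: 2.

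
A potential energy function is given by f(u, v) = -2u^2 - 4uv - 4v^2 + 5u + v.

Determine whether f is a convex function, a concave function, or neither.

f is quadratic, so its Hessian is the constant matrix H = [[-4, -4], [-4, -8]].
det(H) = 16, tr(H) = -12.
det(H) > 0 and tr(H) < 0, so H is negative definite everywhere: concave.

concave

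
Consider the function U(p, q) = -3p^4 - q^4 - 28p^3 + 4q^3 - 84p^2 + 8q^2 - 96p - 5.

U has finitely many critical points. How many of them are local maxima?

U separates as a function of p plus a function of q, so ∇U=0 decouples.
∂U/∂p = -12(p + 1)(p + 2)(p + 4) = 0 at p ∈ {-4, -2, -1}; ∂U/∂q = -4q(q - 4)(q + 1) = 0 at q ∈ {-1, 0, 4}.
The Hessian is diagonal: diag(U_pp, U_qq). Second derivatives: U_pp(-4)=-72, U_pp(-2)=24, U_pp(-1)=-36; U_qq(-1)=-20, U_qq(0)=16, U_qq(4)=-80.
Local maxima occur where both diagonal entries negative: (-4, -1), (-4, 4), (-1, -1), (-1, 4). Count: 4.

4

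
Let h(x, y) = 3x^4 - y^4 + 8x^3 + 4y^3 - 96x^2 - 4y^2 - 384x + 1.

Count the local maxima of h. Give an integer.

h separates as a function of x plus a function of y, so ∇h=0 decouples.
∂h/∂x = 12(x - 4)(x + 2)(x + 4) = 0 at x ∈ {-4, -2, 4}; ∂h/∂y = -4y(y - 2)(y - 1) = 0 at y ∈ {0, 1, 2}.
The Hessian is diagonal: diag(h_xx, h_yy). Second derivatives: h_xx(-4)=192, h_xx(-2)=-144, h_xx(4)=576; h_yy(0)=-8, h_yy(1)=4, h_yy(2)=-8.
Local maxima occur where both diagonal entries negative: (-2, 0), (-2, 2). Count: 2.

2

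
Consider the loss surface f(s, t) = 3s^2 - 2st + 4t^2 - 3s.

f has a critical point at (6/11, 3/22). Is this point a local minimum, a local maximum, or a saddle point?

local minimum

The Hessian of f is constant: H = [[6, -2], [-2, 8]].
det(H) = 6·8 − (-2)² = 44.
det(H) > 0 and tr(H) = 14 > 0, so H is positive definite and the point is a local minimum.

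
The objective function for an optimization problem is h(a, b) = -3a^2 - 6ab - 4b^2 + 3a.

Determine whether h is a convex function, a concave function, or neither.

concave

h is quadratic, so its Hessian is the constant matrix H = [[-6, -6], [-6, -8]].
det(H) = 12, tr(H) = -14.
det(H) > 0 and tr(H) < 0, so H is negative definite everywhere: concave.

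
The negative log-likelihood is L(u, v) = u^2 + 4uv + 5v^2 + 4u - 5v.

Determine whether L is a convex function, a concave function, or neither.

L is quadratic, so its Hessian is the constant matrix H = [[2, 4], [4, 10]].
det(H) = 4, tr(H) = 12.
det(H) > 0 and tr(H) > 0, so H is positive definite everywhere: convex.

convex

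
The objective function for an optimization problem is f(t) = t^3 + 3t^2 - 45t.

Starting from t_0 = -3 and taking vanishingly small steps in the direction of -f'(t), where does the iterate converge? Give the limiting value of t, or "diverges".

3

f'(t) = 3(t - 3)(t + 5), so f'(-3) = -36.
Gradient descent moves in the -f' direction, i.e. t is increasing.
The nearest critical point in that direction is t = 3, where f'' = 24 > 0 (a local minimum). The iterate converges there.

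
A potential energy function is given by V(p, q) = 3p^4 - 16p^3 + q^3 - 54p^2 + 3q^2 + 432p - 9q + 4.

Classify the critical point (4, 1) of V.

The mixed partial ∂²V/∂p∂q is 0, so the Hessian at any point is diag(V_pp, V_qq) = diag(12(3p^2 - 8p - 9), 6(q + 1)).
At (4, 1): H = diag(84, 12).
Both eigenvalues are positive, so H is positive definite: a local minimum.

local minimum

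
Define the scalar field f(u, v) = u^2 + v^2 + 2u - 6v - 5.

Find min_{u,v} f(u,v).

f(u,v) separates as P(u) + Q(v) − 5, so its minimum is min P + min Q − 5.
P'(u) = 2u + 2 vanishes at u ∈ {-1}; Q'(v) = 2v - 6 vanishes at v ∈ {3}.
Local minima of P (where P''>0): P(-1)=-1. Local minima of Q: Q(3)=-9.
So the global minimum of f is P(-1) + Q(3) − 5 = -1 − 9 − 5 = -15, attained at (-1, 3).

-15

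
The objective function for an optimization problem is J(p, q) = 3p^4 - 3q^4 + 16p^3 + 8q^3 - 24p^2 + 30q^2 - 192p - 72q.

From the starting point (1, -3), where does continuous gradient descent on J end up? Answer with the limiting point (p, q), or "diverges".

diverges

J is separable, so gradient descent decouples: p follows -∂J/∂p, q follows -∂J/∂q.
∂J/∂p = 12(p - 2)(p + 2)(p + 4); at p=1 this is -180, so p increases.
∂J/∂q = -12(q - 3)(q - 1)(q + 2); at q=-3 this is 288, so q decreases.
The q-coordinate has no critical point in that direction and runs off to infinity.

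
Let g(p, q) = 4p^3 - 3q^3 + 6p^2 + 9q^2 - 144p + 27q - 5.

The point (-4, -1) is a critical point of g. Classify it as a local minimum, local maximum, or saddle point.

The mixed partial ∂²g/∂p∂q is 0, so the Hessian at any point is diag(g_pp, g_qq) = diag(12(2p + 1), 18(-q + 1)).
At (-4, -1): H = diag(-84, 36).
The eigenvalues have opposite signs, so H is indefinite: a saddle point.

saddle point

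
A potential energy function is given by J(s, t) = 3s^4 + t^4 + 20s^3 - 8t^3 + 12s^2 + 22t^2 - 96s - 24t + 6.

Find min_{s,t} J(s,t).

J(s,t) separates as P(s) + Q(t) + 6, so its minimum is min P + min Q + 6.
P'(s) = 12(s - 1)(s + 2)(s + 4) vanishes at s ∈ {-4, -2, 1}; Q'(t) = 4(t - 3)(t - 2)(t - 1) vanishes at t ∈ {1, 2, 3}.
Local minima of P (where P''>0): P(-4)=64, P(1)=-61. Local minima of Q: Q(1)=-9, Q(3)=-9.
So the global minimum of J is P(1) + Q(1) + 6 = -61 − 9 + 6 = -64, attained at (1, 1).

-64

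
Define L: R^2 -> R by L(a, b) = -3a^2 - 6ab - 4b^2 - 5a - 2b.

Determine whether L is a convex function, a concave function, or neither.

L is quadratic, so its Hessian is the constant matrix H = [[-6, -6], [-6, -8]].
det(H) = 12, tr(H) = -14.
det(H) > 0 and tr(H) < 0, so H is negative definite everywhere: concave.

concave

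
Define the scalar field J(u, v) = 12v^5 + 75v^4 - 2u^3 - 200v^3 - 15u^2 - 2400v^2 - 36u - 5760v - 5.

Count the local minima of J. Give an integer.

J separates as a function of u plus a function of v, so ∇J=0 decouples.
∂J/∂u = -6(u + 2)(u + 3) = 0 at u ∈ {-3, -2}; ∂J/∂v = 60(v - 4)(v + 2)(v + 3)(v + 4) = 0 at v ∈ {-4, -3, -2, 4}.
The Hessian is diagonal: diag(J_uu, J_vv). Second derivatives: J_uu(-3)=6, J_uu(-2)=-6; J_vv(-4)=-960, J_vv(-3)=420, J_vv(-2)=-720, J_vv(4)=20160.
Local minima occur where both diagonal entries positive: (-3, -3), (-3, 4). Count: 2.

2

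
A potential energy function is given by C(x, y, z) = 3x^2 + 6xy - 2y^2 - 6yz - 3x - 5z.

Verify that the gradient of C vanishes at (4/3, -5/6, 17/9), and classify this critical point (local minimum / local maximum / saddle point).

∇C = (6x + 6y - 3, 6x - 4y - 6z, -6y - 5); substituting (4/3, -5/6, 17/9) gives ∇C = (0, 0, 0), so (4/3, -5/6, 17/9) is indeed a critical point.
The Hessian is constant: H = [[6, 6, 0], [6, -4, -6], [0, -6, 0]].
Leading principal minors: Δ₁ = 6, Δ₂ = -60, Δ₃ = -216.
The minors fit neither the all-positive nor the alternating-sign pattern, so H is indefinite: a saddle point.

saddle point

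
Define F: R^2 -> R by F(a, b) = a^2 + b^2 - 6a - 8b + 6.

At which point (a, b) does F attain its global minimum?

(3, 4)

F(a,b) separates as P(a) + Q(b) + 6, so its minimum is min P + min Q + 6.
P'(a) = 2a - 6 vanishes at a ∈ {3}; Q'(b) = 2b - 8 vanishes at b ∈ {4}.
Local minima of P (where P''>0): P(3)=-9. Local minima of Q: Q(4)=-16.
So the global minimum of F is P(3) + Q(4) + 6 = -9 − 16 + 6 = -19, attained at (3, 4).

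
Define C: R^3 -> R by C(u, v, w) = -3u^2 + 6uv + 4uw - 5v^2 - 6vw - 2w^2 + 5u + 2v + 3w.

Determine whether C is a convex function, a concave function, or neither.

C is quadratic, so its Hessian is the constant matrix H = [[-6, 6, 4], [6, -10, -6], [4, -6, -4]].
Leading principal minors: -6, 24, -8.
Signs alternate −, +, − ⇒ H ≺ 0 ⇒ concave.

concave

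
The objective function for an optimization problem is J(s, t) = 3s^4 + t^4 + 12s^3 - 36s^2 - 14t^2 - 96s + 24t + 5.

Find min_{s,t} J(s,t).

-304

J(s,t) separates as P(s) + Q(t) + 5, so its minimum is min P + min Q + 5.
P'(s) = 12(s - 2)(s + 1)(s + 4) vanishes at s ∈ {-4, -1, 2}; Q'(t) = 4(t - 2)(t - 1)(t + 3) vanishes at t ∈ {-3, 1, 2}.
Local minima of P (where P''>0): P(-4)=-192, P(2)=-192. Local minima of Q: Q(-3)=-117, Q(2)=8.
So the global minimum of J is P(-4) + Q(-3) + 5 = -192 − 117 + 5 = -304, attained at (-4, -3).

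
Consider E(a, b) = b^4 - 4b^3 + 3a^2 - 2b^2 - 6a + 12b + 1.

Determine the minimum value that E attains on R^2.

E(a,b) separates as P(a) + Q(b) + 1, so its minimum is min P + min Q + 1.
P'(a) = 6a - 6 vanishes at a ∈ {1}; Q'(b) = 4(b - 3)(b - 1)(b + 1) vanishes at b ∈ {-1, 1, 3}.
Local minima of P (where P''>0): P(1)=-3. Local minima of Q: Q(-1)=-9, Q(3)=-9.
So the global minimum of E is P(1) + Q(-1) + 1 = -3 − 9 + 1 = -11, attained at (1, -1).

-11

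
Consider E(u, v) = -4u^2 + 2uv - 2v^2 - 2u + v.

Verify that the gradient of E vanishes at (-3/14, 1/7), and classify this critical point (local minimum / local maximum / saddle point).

∇E = (-8u + 2v - 2, 2u - 4v + 1); substituting (-3/14, 1/7) gives ∇E = (0, 0), so (-3/14, 1/7) is indeed a critical point.
The Hessian of E is constant: H = [[-8, 2], [2, -4]].
det(H) = (-8)·(-4) − 2² = 28.
det(H) > 0 and tr(H) = -12 < 0, so H is negative definite and the point is a local maximum.

local maximum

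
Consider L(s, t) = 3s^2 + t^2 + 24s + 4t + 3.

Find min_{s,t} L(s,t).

L(s,t) separates as P(s) + Q(t) + 3, so its minimum is min P + min Q + 3.
P'(s) = 6s + 24 vanishes at s ∈ {-4}; Q'(t) = 2(t + 2) vanishes at t ∈ {-2}.
Local minima of P (where P''>0): P(-4)=-48. Local minima of Q: Q(-2)=-4.
So the global minimum of L is P(-4) + Q(-2) + 3 = -48 − 4 + 3 = -49, attained at (-4, -2).

-49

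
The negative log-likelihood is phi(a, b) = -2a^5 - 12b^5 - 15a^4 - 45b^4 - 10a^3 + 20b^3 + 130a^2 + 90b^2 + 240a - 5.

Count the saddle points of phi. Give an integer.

8

phi separates as a function of a plus a function of b, so ∇phi=0 decouples.
∂phi/∂a = -10(a - 2)(a + 1)(a + 3)(a + 4) = 0 at a ∈ {-4, -3, -1, 2}; ∂phi/∂b = -60b(b - 1)(b + 1)(b + 3) = 0 at b ∈ {-3, -1, 0, 1}.
The Hessian is diagonal: diag(phi_aa, phi_bb). Second derivatives: phi_aa(-4)=180, phi_aa(-3)=-100, phi_aa(-1)=180, phi_aa(2)=-900; phi_bb(-3)=1440, phi_bb(-1)=-240, phi_bb(0)=180, phi_bb(1)=-480.
Saddle points occur where the two diagonal entries have opposite signs: (-4, -1), (-4, 1), (-3, -3), (-3, 0), (-1, -1), (-1, 1), (2, -3), (2, 0). Count: 8.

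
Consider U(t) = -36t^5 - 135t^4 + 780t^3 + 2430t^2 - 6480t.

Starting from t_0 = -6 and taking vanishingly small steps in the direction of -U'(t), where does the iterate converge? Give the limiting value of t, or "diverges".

-4

U'(t) = -180(t - 3)(t - 1)(t + 3)(t + 4), so U'(-6) = -68040.
Gradient descent moves in the -U' direction, i.e. t is increasing.
The nearest critical point in that direction is t = -4, where U'' = 6300 > 0 (a local minimum). The iterate converges there.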